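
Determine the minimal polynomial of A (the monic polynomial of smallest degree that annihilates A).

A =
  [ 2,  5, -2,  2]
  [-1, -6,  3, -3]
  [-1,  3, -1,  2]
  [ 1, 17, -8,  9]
x^3 - 3*x^2 + 3*x - 1

The characteristic polynomial is χ_A(x) = (x - 1)^4, so the eigenvalues are known. The minimal polynomial is
  m_A(x) = Π_λ (x − λ)^{k_λ}
where k_λ is the size of the *largest* Jordan block for λ (equivalently, the smallest k with (A − λI)^k v = 0 for every generalised eigenvector v of λ).

  λ = 1: largest Jordan block has size 3, contributing (x − 1)^3

So m_A(x) = (x - 1)^3 = x^3 - 3*x^2 + 3*x - 1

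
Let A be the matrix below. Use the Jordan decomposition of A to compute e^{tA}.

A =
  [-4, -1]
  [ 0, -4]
e^{tA} =
  [exp(-4*t), -t*exp(-4*t)]
  [0, exp(-4*t)]

Strategy: write A = P · J · P⁻¹ where J is a Jordan canonical form, so e^{tA} = P · e^{tJ} · P⁻¹, and e^{tJ} can be computed block-by-block.

A has Jordan form
J =
  [-4,  1]
  [ 0, -4]
(up to reordering of blocks).

Per-block formulas:
  For a 2×2 Jordan block J_2(-4): exp(t · J_2(-4)) = e^(-4t)·(I + t·N), where N is the 2×2 nilpotent shift.

After assembling e^{tJ} and conjugating by P, we get:

e^{tA} =
  [exp(-4*t), -t*exp(-4*t)]
  [0, exp(-4*t)]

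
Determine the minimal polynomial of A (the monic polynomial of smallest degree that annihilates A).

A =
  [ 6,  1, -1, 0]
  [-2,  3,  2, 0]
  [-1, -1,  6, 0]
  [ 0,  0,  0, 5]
x^2 - 10*x + 25

The characteristic polynomial is χ_A(x) = (x - 5)^4, so the eigenvalues are known. The minimal polynomial is
  m_A(x) = Π_λ (x − λ)^{k_λ}
where k_λ is the size of the *largest* Jordan block for λ (equivalently, the smallest k with (A − λI)^k v = 0 for every generalised eigenvector v of λ).

  λ = 5: largest Jordan block has size 2, contributing (x − 5)^2

So m_A(x) = (x - 5)^2 = x^2 - 10*x + 25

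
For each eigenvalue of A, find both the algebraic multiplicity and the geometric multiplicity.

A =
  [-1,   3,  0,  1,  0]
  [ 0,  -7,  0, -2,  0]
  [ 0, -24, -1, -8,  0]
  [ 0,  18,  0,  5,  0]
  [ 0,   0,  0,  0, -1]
λ = -1: alg = 5, geom = 4

Step 1 — factor the characteristic polynomial to read off the algebraic multiplicities:
  χ_A(x) = (x + 1)^5

Step 2 — compute geometric multiplicities via the rank-nullity identity g(λ) = n − rank(A − λI):
  rank(A − (-1)·I) = 1, so dim ker(A − (-1)·I) = n − 1 = 4

Summary:
  λ = -1: algebraic multiplicity = 5, geometric multiplicity = 4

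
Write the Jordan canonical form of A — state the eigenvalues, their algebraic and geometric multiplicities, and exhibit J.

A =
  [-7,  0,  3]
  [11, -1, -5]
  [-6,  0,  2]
J_1(-4) ⊕ J_2(-1)

The characteristic polynomial is
  det(x·I − A) = x^3 + 6*x^2 + 9*x + 4 = (x + 1)^2*(x + 4)

Eigenvalues and multiplicities (the geometric multiplicity of λ is n − rank(A − λI), which equals the number of Jordan blocks for λ):
  λ = -4: algebraic multiplicity = 1, geometric multiplicity = 1
  λ = -1: algebraic multiplicity = 2, geometric multiplicity = 1

Determining the block sizes for each eigenvalue:
  λ = -4: one block (gm = 1), so the single block has size am = 1 → block sizes [1]
  λ = -1: one block (gm = 1), so the single block has size am = 2 → block sizes [2]

Assembling the blocks gives a Jordan form
J =
  [-4,  0,  0]
  [ 0, -1,  1]
  [ 0,  0, -1]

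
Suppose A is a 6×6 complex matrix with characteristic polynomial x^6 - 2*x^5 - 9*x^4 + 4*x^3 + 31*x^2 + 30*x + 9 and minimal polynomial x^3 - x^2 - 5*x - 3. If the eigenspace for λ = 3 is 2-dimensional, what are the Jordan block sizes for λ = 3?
Block sizes for λ = 3: [1, 1]

Step 1 — from the characteristic polynomial, algebraic multiplicity of λ = 3 is 2. From dim ker(A − (3)·I) = 2, there are exactly 2 Jordan blocks for λ = 3.
Step 2 — from the minimal polynomial, the factor (x − 3) tells us the largest block for λ = 3 has size 1.
Step 3 — with total size 2, 2 blocks, and largest block 1, the block sizes (in nonincreasing order) are [1, 1].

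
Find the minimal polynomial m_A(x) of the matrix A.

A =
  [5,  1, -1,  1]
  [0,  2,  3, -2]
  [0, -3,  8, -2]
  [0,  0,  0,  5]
x^2 - 10*x + 25

The characteristic polynomial is χ_A(x) = (x - 5)^4, so the eigenvalues are known. The minimal polynomial is
  m_A(x) = Π_λ (x − λ)^{k_λ}
where k_λ is the size of the *largest* Jordan block for λ (equivalently, the smallest k with (A − λI)^k v = 0 for every generalised eigenvector v of λ).

  λ = 5: largest Jordan block has size 2, contributing (x − 5)^2

So m_A(x) = (x - 5)^2 = x^2 - 10*x + 25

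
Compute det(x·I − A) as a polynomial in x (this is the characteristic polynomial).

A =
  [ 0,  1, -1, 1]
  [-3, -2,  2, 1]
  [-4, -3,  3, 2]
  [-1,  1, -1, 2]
x^4 - 3*x^3 + 3*x^2 - x

Expanding det(x·I − A) (e.g. by cofactor expansion or by noting that A is similar to its Jordan form J, which has the same characteristic polynomial as A) gives
  χ_A(x) = x^4 - 3*x^3 + 3*x^2 - x
which factors as x*(x - 1)^3. The eigenvalues (with algebraic multiplicities) are λ = 0 with multiplicity 1, λ = 1 with multiplicity 3.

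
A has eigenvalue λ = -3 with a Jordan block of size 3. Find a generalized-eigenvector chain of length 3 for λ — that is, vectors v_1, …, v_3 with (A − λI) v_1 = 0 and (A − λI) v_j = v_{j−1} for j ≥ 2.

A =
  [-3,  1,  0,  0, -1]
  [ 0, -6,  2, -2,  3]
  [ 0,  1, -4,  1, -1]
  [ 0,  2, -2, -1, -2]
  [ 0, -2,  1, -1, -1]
A Jordan chain for λ = -3 of length 3:
v_1 = (-1, 1, 0, 0, 1)ᵀ
v_2 = (1, -3, 1, 2, -2)ᵀ
v_3 = (0, 1, 0, 0, 0)ᵀ

Let N = A − (-3)·I. We want v_3 with N^3 v_3 = 0 but N^2 v_3 ≠ 0; then v_{j-1} := N · v_j for j = 3, …, 2.

Pick v_3 = (0, 1, 0, 0, 0)ᵀ.
Then v_2 = N · v_3 = (1, -3, 1, 2, -2)ᵀ.
Then v_1 = N · v_2 = (-1, 1, 0, 0, 1)ᵀ.

Sanity check: (A − (-3)·I) v_1 = (0, 0, 0, 0, 0)ᵀ = 0. ✓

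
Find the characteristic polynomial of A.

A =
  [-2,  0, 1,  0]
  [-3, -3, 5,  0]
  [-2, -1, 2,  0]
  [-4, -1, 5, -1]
x^4 + 4*x^3 + 6*x^2 + 4*x + 1

Expanding det(x·I − A) (e.g. by cofactor expansion or by noting that A is similar to its Jordan form J, which has the same characteristic polynomial as A) gives
  χ_A(x) = x^4 + 4*x^3 + 6*x^2 + 4*x + 1
which factors as (x + 1)^4. The eigenvalues (with algebraic multiplicities) are λ = -1 with multiplicity 4.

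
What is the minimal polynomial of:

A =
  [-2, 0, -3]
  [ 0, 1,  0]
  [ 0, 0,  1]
x^2 + x - 2

The characteristic polynomial is χ_A(x) = (x - 1)^2*(x + 2), so the eigenvalues are known. The minimal polynomial is
  m_A(x) = Π_λ (x − λ)^{k_λ}
where k_λ is the size of the *largest* Jordan block for λ (equivalently, the smallest k with (A − λI)^k v = 0 for every generalised eigenvector v of λ).

  λ = -2: largest Jordan block has size 1, contributing (x + 2)
  λ = 1: largest Jordan block has size 1, contributing (x − 1)

So m_A(x) = (x - 1)*(x + 2) = x^2 + x - 2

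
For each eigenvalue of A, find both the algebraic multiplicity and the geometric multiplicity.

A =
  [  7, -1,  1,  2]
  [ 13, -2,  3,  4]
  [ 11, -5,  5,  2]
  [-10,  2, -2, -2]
λ = 2: alg = 4, geom = 2

Step 1 — factor the characteristic polynomial to read off the algebraic multiplicities:
  χ_A(x) = (x - 2)^4

Step 2 — compute geometric multiplicities via the rank-nullity identity g(λ) = n − rank(A − λI):
  rank(A − (2)·I) = 2, so dim ker(A − (2)·I) = n − 2 = 2

Summary:
  λ = 2: algebraic multiplicity = 4, geometric multiplicity = 2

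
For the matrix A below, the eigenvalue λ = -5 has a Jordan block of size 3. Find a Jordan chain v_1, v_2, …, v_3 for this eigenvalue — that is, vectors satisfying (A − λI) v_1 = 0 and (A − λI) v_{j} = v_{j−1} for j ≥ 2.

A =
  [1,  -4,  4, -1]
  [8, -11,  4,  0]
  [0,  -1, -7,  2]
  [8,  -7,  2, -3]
A Jordan chain for λ = -5 of length 3:
v_1 = (-4, 0, 8, 8)ᵀ
v_2 = (6, 8, 0, 8)ᵀ
v_3 = (1, 0, 0, 0)ᵀ

Let N = A − (-5)·I. We want v_3 with N^3 v_3 = 0 but N^2 v_3 ≠ 0; then v_{j-1} := N · v_j for j = 3, …, 2.

Pick v_3 = (1, 0, 0, 0)ᵀ.
Then v_2 = N · v_3 = (6, 8, 0, 8)ᵀ.
Then v_1 = N · v_2 = (-4, 0, 8, 8)ᵀ.

Sanity check: (A − (-5)·I) v_1 = (0, 0, 0, 0)ᵀ = 0. ✓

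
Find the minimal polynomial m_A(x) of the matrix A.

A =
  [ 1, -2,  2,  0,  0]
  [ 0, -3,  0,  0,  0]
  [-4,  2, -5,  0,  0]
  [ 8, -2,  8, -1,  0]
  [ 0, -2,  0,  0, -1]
x^2 + 4*x + 3

The characteristic polynomial is χ_A(x) = (x + 1)^3*(x + 3)^2, so the eigenvalues are known. The minimal polynomial is
  m_A(x) = Π_λ (x − λ)^{k_λ}
where k_λ is the size of the *largest* Jordan block for λ (equivalently, the smallest k with (A − λI)^k v = 0 for every generalised eigenvector v of λ).

  λ = -3: largest Jordan block has size 1, contributing (x + 3)
  λ = -1: largest Jordan block has size 1, contributing (x + 1)

So m_A(x) = (x + 1)*(x + 3) = x^2 + 4*x + 3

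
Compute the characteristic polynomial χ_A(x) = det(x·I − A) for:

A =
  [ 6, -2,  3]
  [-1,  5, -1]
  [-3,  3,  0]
x^3 - 11*x^2 + 40*x - 48

Expanding det(x·I − A) (e.g. by cofactor expansion or by noting that A is similar to its Jordan form J, which has the same characteristic polynomial as A) gives
  χ_A(x) = x^3 - 11*x^2 + 40*x - 48
which factors as (x - 4)^2*(x - 3). The eigenvalues (with algebraic multiplicities) are λ = 3 with multiplicity 1, λ = 4 with multiplicity 2.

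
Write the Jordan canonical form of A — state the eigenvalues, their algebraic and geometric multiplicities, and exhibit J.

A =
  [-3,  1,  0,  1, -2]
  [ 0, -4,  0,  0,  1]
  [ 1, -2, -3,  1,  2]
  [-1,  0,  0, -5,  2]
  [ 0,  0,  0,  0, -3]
J_3(-4) ⊕ J_2(-3)

The characteristic polynomial is
  det(x·I − A) = x^5 + 18*x^4 + 129*x^3 + 460*x^2 + 816*x + 576 = (x + 3)^2*(x + 4)^3

Eigenvalues and multiplicities (the geometric multiplicity of λ is n − rank(A − λI), which equals the number of Jordan blocks for λ):
  λ = -4: algebraic multiplicity = 3, geometric multiplicity = 1
  λ = -3: algebraic multiplicity = 2, geometric multiplicity = 1

Determining the block sizes for each eigenvalue:
  λ = -4: one block (gm = 1), so the single block has size am = 3 → block sizes [3]
  λ = -3: one block (gm = 1), so the single block has size am = 2 → block sizes [2]

Assembling the blocks gives a Jordan form
J =
  [-4,  1,  0,  0,  0]
  [ 0, -4,  1,  0,  0]
  [ 0,  0, -4,  0,  0]
  [ 0,  0,  0, -3,  1]
  [ 0,  0,  0,  0, -3]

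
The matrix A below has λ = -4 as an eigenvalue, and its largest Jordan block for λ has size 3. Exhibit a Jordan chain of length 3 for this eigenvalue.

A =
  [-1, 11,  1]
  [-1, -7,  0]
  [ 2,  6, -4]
A Jordan chain for λ = -4 of length 3:
v_1 = (6, -2, 4)ᵀ
v_2 = (11, -3, 6)ᵀ
v_3 = (0, 1, 0)ᵀ

Let N = A − (-4)·I. We want v_3 with N^3 v_3 = 0 but N^2 v_3 ≠ 0; then v_{j-1} := N · v_j for j = 3, …, 2.

Pick v_3 = (0, 1, 0)ᵀ.
Then v_2 = N · v_3 = (11, -3, 6)ᵀ.
Then v_1 = N · v_2 = (6, -2, 4)ᵀ.

Sanity check: (A − (-4)·I) v_1 = (0, 0, 0)ᵀ = 0. ✓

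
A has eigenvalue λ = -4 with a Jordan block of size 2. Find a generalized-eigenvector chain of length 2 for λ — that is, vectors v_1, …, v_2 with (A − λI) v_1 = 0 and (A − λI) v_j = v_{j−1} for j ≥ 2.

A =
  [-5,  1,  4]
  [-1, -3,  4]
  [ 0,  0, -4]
A Jordan chain for λ = -4 of length 2:
v_1 = (-1, -1, 0)ᵀ
v_2 = (1, 0, 0)ᵀ

Let N = A − (-4)·I. We want v_2 with N^2 v_2 = 0 but N^1 v_2 ≠ 0; then v_{j-1} := N · v_j for j = 2, …, 2.

Pick v_2 = (1, 0, 0)ᵀ.
Then v_1 = N · v_2 = (-1, -1, 0)ᵀ.

Sanity check: (A − (-4)·I) v_1 = (0, 0, 0)ᵀ = 0. ✓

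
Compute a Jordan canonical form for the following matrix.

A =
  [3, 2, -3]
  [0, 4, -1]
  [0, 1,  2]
J_3(3)

The characteristic polynomial is
  det(x·I − A) = x^3 - 9*x^2 + 27*x - 27 = (x - 3)^3

Eigenvalues and multiplicities (the geometric multiplicity of λ is n − rank(A − λI), which equals the number of Jordan blocks for λ):
  λ = 3: algebraic multiplicity = 3, geometric multiplicity = 1

Determining the block sizes for each eigenvalue:
  λ = 3: one block (gm = 1), so the single block has size am = 3 → block sizes [3]

Assembling the blocks gives a Jordan form
J =
  [3, 1, 0]
  [0, 3, 1]
  [0, 0, 3]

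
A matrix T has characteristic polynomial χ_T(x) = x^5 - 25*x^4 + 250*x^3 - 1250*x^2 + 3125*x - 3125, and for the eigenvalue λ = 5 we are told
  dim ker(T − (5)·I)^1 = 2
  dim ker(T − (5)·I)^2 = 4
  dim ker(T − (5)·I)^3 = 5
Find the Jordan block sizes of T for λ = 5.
Block sizes for λ = 5: [3, 2]

From the dimensions of kernels of powers, the number of Jordan blocks of size at least j is d_j − d_{j−1} where d_j = dim ker(N^j) (with d_0 = 0). Computing the differences gives [2, 2, 1].
The number of blocks of size exactly k is (#blocks of size ≥ k) − (#blocks of size ≥ k + 1), so the partition is: 1 block(s) of size 2, 1 block(s) of size 3.
In nonincreasing order the block sizes are [3, 2].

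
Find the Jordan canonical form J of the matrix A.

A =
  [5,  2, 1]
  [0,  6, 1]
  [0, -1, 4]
J_3(5)

The characteristic polynomial is
  det(x·I − A) = x^3 - 15*x^2 + 75*x - 125 = (x - 5)^3

Eigenvalues and multiplicities (the geometric multiplicity of λ is n − rank(A − λI), which equals the number of Jordan blocks for λ):
  λ = 5: algebraic multiplicity = 3, geometric multiplicity = 1

Determining the block sizes for each eigenvalue:
  λ = 5: one block (gm = 1), so the single block has size am = 3 → block sizes [3]

Assembling the blocks gives a Jordan form
J =
  [5, 1, 0]
  [0, 5, 1]
  [0, 0, 5]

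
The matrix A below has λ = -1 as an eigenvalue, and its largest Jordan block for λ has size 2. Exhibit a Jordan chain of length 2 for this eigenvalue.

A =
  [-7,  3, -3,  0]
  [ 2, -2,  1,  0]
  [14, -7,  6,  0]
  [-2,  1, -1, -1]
A Jordan chain for λ = -1 of length 2:
v_1 = (-6, 2, 14, -2)ᵀ
v_2 = (1, 0, 0, 0)ᵀ

Let N = A − (-1)·I. We want v_2 with N^2 v_2 = 0 but N^1 v_2 ≠ 0; then v_{j-1} := N · v_j for j = 2, …, 2.

Pick v_2 = (1, 0, 0, 0)ᵀ.
Then v_1 = N · v_2 = (-6, 2, 14, -2)ᵀ.

Sanity check: (A − (-1)·I) v_1 = (0, 0, 0, 0)ᵀ = 0. ✓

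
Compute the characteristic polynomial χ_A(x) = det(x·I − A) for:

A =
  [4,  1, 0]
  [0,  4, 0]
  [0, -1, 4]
x^3 - 12*x^2 + 48*x - 64

Expanding det(x·I − A) (e.g. by cofactor expansion or by noting that A is similar to its Jordan form J, which has the same characteristic polynomial as A) gives
  χ_A(x) = x^3 - 12*x^2 + 48*x - 64
which factors as (x - 4)^3. The eigenvalues (with algebraic multiplicities) are λ = 4 with multiplicity 3.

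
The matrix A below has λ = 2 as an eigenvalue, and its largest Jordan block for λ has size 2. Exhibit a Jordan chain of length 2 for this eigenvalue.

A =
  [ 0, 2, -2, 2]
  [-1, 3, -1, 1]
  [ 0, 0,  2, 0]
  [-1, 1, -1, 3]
A Jordan chain for λ = 2 of length 2:
v_1 = (-2, -1, 0, -1)ᵀ
v_2 = (1, 0, 0, 0)ᵀ

Let N = A − (2)·I. We want v_2 with N^2 v_2 = 0 but N^1 v_2 ≠ 0; then v_{j-1} := N · v_j for j = 2, …, 2.

Pick v_2 = (1, 0, 0, 0)ᵀ.
Then v_1 = N · v_2 = (-2, -1, 0, -1)ᵀ.

Sanity check: (A − (2)·I) v_1 = (0, 0, 0, 0)ᵀ = 0. ✓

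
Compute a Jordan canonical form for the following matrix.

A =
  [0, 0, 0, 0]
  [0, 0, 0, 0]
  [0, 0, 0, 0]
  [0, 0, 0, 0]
J_1(0) ⊕ J_1(0) ⊕ J_1(0) ⊕ J_1(0)

The characteristic polynomial is
  det(x·I − A) = x^4

Eigenvalues and multiplicities (the geometric multiplicity of λ is n − rank(A − λI), which equals the number of Jordan blocks for λ):
  λ = 0: algebraic multiplicity = 4, geometric multiplicity = 4

Determining the block sizes for each eigenvalue:
  λ = 0: gm = am = 4, so every block has size 1 → block sizes [1, 1, 1, 1]

Assembling the blocks gives a Jordan form
J =
  [0, 0, 0, 0]
  [0, 0, 0, 0]
  [0, 0, 0, 0]
  [0, 0, 0, 0]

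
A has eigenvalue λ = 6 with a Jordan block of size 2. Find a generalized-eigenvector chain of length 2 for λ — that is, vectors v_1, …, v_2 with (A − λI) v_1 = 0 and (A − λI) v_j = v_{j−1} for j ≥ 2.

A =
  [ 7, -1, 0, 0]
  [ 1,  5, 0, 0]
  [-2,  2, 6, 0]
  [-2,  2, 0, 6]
A Jordan chain for λ = 6 of length 2:
v_1 = (1, 1, -2, -2)ᵀ
v_2 = (1, 0, 0, 0)ᵀ

Let N = A − (6)·I. We want v_2 with N^2 v_2 = 0 but N^1 v_2 ≠ 0; then v_{j-1} := N · v_j for j = 2, …, 2.

Pick v_2 = (1, 0, 0, 0)ᵀ.
Then v_1 = N · v_2 = (1, 1, -2, -2)ᵀ.

Sanity check: (A − (6)·I) v_1 = (0, 0, 0, 0)ᵀ = 0. ✓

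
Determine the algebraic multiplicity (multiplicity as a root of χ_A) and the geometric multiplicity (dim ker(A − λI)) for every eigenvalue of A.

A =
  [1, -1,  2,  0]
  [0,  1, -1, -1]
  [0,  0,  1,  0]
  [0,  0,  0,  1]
λ = 1: alg = 4, geom = 2

Step 1 — factor the characteristic polynomial to read off the algebraic multiplicities:
  χ_A(x) = (x - 1)^4

Step 2 — compute geometric multiplicities via the rank-nullity identity g(λ) = n − rank(A − λI):
  rank(A − (1)·I) = 2, so dim ker(A − (1)·I) = n − 2 = 2

Summary:
  λ = 1: algebraic multiplicity = 4, geometric multiplicity = 2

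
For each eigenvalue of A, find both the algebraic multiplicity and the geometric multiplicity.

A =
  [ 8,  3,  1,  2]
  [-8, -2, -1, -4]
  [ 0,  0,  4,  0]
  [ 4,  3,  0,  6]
λ = 4: alg = 4, geom = 2

Step 1 — factor the characteristic polynomial to read off the algebraic multiplicities:
  χ_A(x) = (x - 4)^4

Step 2 — compute geometric multiplicities via the rank-nullity identity g(λ) = n − rank(A − λI):
  rank(A − (4)·I) = 2, so dim ker(A − (4)·I) = n − 2 = 2

Summary:
  λ = 4: algebraic multiplicity = 4, geometric multiplicity = 2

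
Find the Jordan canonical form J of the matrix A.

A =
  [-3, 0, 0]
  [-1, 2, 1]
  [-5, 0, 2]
J_1(-3) ⊕ J_2(2)

The characteristic polynomial is
  det(x·I − A) = x^3 - x^2 - 8*x + 12 = (x - 2)^2*(x + 3)

Eigenvalues and multiplicities (the geometric multiplicity of λ is n − rank(A − λI), which equals the number of Jordan blocks for λ):
  λ = -3: algebraic multiplicity = 1, geometric multiplicity = 1
  λ = 2: algebraic multiplicity = 2, geometric multiplicity = 1

Determining the block sizes for each eigenvalue:
  λ = -3: one block (gm = 1), so the single block has size am = 1 → block sizes [1]
  λ = 2: one block (gm = 1), so the single block has size am = 2 → block sizes [2]

Assembling the blocks gives a Jordan form
J =
  [-3, 0, 0]
  [ 0, 2, 1]
  [ 0, 0, 2]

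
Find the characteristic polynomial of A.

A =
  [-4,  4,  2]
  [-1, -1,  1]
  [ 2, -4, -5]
x^3 + 10*x^2 + 33*x + 36

Expanding det(x·I − A) (e.g. by cofactor expansion or by noting that A is similar to its Jordan form J, which has the same characteristic polynomial as A) gives
  χ_A(x) = x^3 + 10*x^2 + 33*x + 36
which factors as (x + 3)^2*(x + 4). The eigenvalues (with algebraic multiplicities) are λ = -4 with multiplicity 1, λ = -3 with multiplicity 2.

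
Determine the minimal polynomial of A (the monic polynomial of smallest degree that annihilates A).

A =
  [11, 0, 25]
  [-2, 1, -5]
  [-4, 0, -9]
x^2 - 2*x + 1

The characteristic polynomial is χ_A(x) = (x - 1)^3, so the eigenvalues are known. The minimal polynomial is
  m_A(x) = Π_λ (x − λ)^{k_λ}
where k_λ is the size of the *largest* Jordan block for λ (equivalently, the smallest k with (A − λI)^k v = 0 for every generalised eigenvector v of λ).

  λ = 1: largest Jordan block has size 2, contributing (x − 1)^2

So m_A(x) = (x - 1)^2 = x^2 - 2*x + 1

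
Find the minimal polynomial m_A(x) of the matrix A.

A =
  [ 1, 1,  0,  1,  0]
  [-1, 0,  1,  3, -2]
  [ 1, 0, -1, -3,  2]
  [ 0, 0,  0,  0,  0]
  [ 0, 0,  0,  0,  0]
x^3

The characteristic polynomial is χ_A(x) = x^5, so the eigenvalues are known. The minimal polynomial is
  m_A(x) = Π_λ (x − λ)^{k_λ}
where k_λ is the size of the *largest* Jordan block for λ (equivalently, the smallest k with (A − λI)^k v = 0 for every generalised eigenvector v of λ).

  λ = 0: largest Jordan block has size 3, contributing (x − 0)^3

So m_A(x) = x^3 = x^3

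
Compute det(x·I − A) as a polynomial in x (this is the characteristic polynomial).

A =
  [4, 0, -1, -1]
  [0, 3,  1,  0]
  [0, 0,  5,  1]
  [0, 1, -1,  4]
x^4 - 16*x^3 + 96*x^2 - 256*x + 256

Expanding det(x·I − A) (e.g. by cofactor expansion or by noting that A is similar to its Jordan form J, which has the same characteristic polynomial as A) gives
  χ_A(x) = x^4 - 16*x^3 + 96*x^2 - 256*x + 256
which factors as (x - 4)^4. The eigenvalues (with algebraic multiplicities) are λ = 4 with multiplicity 4.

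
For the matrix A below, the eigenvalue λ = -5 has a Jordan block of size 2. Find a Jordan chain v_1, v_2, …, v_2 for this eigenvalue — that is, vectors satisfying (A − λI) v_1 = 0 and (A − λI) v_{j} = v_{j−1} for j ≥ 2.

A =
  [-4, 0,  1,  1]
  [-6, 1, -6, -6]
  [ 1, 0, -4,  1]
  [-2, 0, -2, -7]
A Jordan chain for λ = -5 of length 2:
v_1 = (1, 0, 1, -2)ᵀ
v_2 = (1, 1, 0, 0)ᵀ

Let N = A − (-5)·I. We want v_2 with N^2 v_2 = 0 but N^1 v_2 ≠ 0; then v_{j-1} := N · v_j for j = 2, …, 2.

Pick v_2 = (1, 1, 0, 0)ᵀ.
Then v_1 = N · v_2 = (1, 0, 1, -2)ᵀ.

Sanity check: (A − (-5)·I) v_1 = (0, 0, 0, 0)ᵀ = 0. ✓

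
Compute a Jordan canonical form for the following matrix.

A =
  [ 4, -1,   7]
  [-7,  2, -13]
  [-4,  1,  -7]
J_1(-1) ⊕ J_2(0)

The characteristic polynomial is
  det(x·I − A) = x^3 + x^2 = x^2*(x + 1)

Eigenvalues and multiplicities (the geometric multiplicity of λ is n − rank(A − λI), which equals the number of Jordan blocks for λ):
  λ = -1: algebraic multiplicity = 1, geometric multiplicity = 1
  λ = 0: algebraic multiplicity = 2, geometric multiplicity = 1

Determining the block sizes for each eigenvalue:
  λ = -1: one block (gm = 1), so the single block has size am = 1 → block sizes [1]
  λ = 0: one block (gm = 1), so the single block has size am = 2 → block sizes [2]

Assembling the blocks gives a Jordan form
J =
  [-1, 0, 0]
  [ 0, 0, 1]
  [ 0, 0, 0]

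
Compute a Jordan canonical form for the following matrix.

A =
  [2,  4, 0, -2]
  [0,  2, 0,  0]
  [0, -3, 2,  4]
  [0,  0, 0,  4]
J_2(2) ⊕ J_1(2) ⊕ J_1(4)

The characteristic polynomial is
  det(x·I − A) = x^4 - 10*x^3 + 36*x^2 - 56*x + 32 = (x - 4)*(x - 2)^3

Eigenvalues and multiplicities (the geometric multiplicity of λ is n − rank(A − λI), which equals the number of Jordan blocks for λ):
  λ = 2: algebraic multiplicity = 3, geometric multiplicity = 2
  λ = 4: algebraic multiplicity = 1, geometric multiplicity = 1

Determining the block sizes for each eigenvalue:
  λ = 2: 2 blocks summing to 3 forces exactly one block of size 2 and the rest size 1 → block sizes [2, 1]
  λ = 4: one block (gm = 1), so the single block has size am = 1 → block sizes [1]

Assembling the blocks gives a Jordan form
J =
  [2, 1, 0, 0]
  [0, 2, 0, 0]
  [0, 0, 2, 0]
  [0, 0, 0, 4]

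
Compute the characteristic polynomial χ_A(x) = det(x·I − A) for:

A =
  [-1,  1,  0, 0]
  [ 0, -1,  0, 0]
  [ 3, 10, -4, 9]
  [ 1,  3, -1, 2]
x^4 + 4*x^3 + 6*x^2 + 4*x + 1

Expanding det(x·I − A) (e.g. by cofactor expansion or by noting that A is similar to its Jordan form J, which has the same characteristic polynomial as A) gives
  χ_A(x) = x^4 + 4*x^3 + 6*x^2 + 4*x + 1
which factors as (x + 1)^4. The eigenvalues (with algebraic multiplicities) are λ = -1 with multiplicity 4.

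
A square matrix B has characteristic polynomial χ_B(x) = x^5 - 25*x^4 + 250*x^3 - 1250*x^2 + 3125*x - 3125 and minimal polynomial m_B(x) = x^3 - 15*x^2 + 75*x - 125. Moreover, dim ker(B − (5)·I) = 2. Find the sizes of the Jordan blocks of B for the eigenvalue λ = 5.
Block sizes for λ = 5: [3, 2]

Step 1 — from the characteristic polynomial, algebraic multiplicity of λ = 5 is 5. From dim ker(B − (5)·I) = 2, there are exactly 2 Jordan blocks for λ = 5.
Step 2 — from the minimal polynomial, the factor (x − 5)^3 tells us the largest block for λ = 5 has size 3.
Step 3 — with total size 5, 2 blocks, and largest block 3, the block sizes (in nonincreasing order) are [3, 2].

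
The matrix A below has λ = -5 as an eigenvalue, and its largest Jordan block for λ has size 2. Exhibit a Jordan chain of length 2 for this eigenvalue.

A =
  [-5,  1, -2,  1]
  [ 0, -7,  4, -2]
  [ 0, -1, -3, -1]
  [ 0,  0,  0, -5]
A Jordan chain for λ = -5 of length 2:
v_1 = (1, -2, -1, 0)ᵀ
v_2 = (0, 1, 0, 0)ᵀ

Let N = A − (-5)·I. We want v_2 with N^2 v_2 = 0 but N^1 v_2 ≠ 0; then v_{j-1} := N · v_j for j = 2, …, 2.

Pick v_2 = (0, 1, 0, 0)ᵀ.
Then v_1 = N · v_2 = (1, -2, -1, 0)ᵀ.

Sanity check: (A − (-5)·I) v_1 = (0, 0, 0, 0)ᵀ = 0. ✓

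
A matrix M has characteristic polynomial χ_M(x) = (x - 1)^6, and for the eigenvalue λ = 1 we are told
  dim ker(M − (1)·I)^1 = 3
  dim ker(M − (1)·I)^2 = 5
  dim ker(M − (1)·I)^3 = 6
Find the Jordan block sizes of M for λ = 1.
Block sizes for λ = 1: [3, 2, 1]

From the dimensions of kernels of powers, the number of Jordan blocks of size at least j is d_j − d_{j−1} where d_j = dim ker(N^j) (with d_0 = 0). Computing the differences gives [3, 2, 1].
The number of blocks of size exactly k is (#blocks of size ≥ k) − (#blocks of size ≥ k + 1), so the partition is: 1 block(s) of size 1, 1 block(s) of size 2, 1 block(s) of size 3.
In nonincreasing order the block sizes are [3, 2, 1].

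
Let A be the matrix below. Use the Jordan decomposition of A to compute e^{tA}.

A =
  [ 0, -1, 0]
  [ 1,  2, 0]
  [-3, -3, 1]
e^{tA} =
  [-t*exp(t) + exp(t), -t*exp(t), 0]
  [t*exp(t), t*exp(t) + exp(t), 0]
  [-3*t*exp(t), -3*t*exp(t), exp(t)]

Strategy: write A = P · J · P⁻¹ where J is a Jordan canonical form, so e^{tA} = P · e^{tJ} · P⁻¹, and e^{tJ} can be computed block-by-block.

A has Jordan form
J =
  [1, 1, 0]
  [0, 1, 0]
  [0, 0, 1]
(up to reordering of blocks).

Per-block formulas:
  For a 2×2 Jordan block J_2(1): exp(t · J_2(1)) = e^(1t)·(I + t·N), where N is the 2×2 nilpotent shift.
  For a 1×1 block at λ = 1: exp(t · [1]) = [e^(1t)].

After assembling e^{tJ} and conjugating by P, we get:

e^{tA} =
  [-t*exp(t) + exp(t), -t*exp(t), 0]
  [t*exp(t), t*exp(t) + exp(t), 0]
  [-3*t*exp(t), -3*t*exp(t), exp(t)]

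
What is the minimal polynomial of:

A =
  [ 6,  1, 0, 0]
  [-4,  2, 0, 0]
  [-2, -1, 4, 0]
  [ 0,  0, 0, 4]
x^2 - 8*x + 16

The characteristic polynomial is χ_A(x) = (x - 4)^4, so the eigenvalues are known. The minimal polynomial is
  m_A(x) = Π_λ (x − λ)^{k_λ}
where k_λ is the size of the *largest* Jordan block for λ (equivalently, the smallest k with (A − λI)^k v = 0 for every generalised eigenvector v of λ).

  λ = 4: largest Jordan block has size 2, contributing (x − 4)^2

So m_A(x) = (x - 4)^2 = x^2 - 8*x + 16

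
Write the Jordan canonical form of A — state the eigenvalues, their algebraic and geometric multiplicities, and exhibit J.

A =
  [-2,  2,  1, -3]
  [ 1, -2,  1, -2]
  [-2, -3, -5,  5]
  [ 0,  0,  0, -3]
J_3(-3) ⊕ J_1(-3)

The characteristic polynomial is
  det(x·I − A) = x^4 + 12*x^3 + 54*x^2 + 108*x + 81 = (x + 3)^4

Eigenvalues and multiplicities (the geometric multiplicity of λ is n − rank(A − λI), which equals the number of Jordan blocks for λ):
  λ = -3: algebraic multiplicity = 4, geometric multiplicity = 2

Determining the block sizes for each eigenvalue:
  λ = -3: with am = 4 and gm = 2, the partition is not yet determined (e.g. several partitions of 4 into 2 parts exist). Let N = A − (-3)·I. Computing rank(N^1) = 2, rank(N^2) = 1, rank(N^3) = 0; the number of blocks of size ≥ j is rank(N^{j−1}) − rank(N^j), giving [2, 1, 1]. So we have 1 block(s) of size 3, 1 block(s) of size 1 → block sizes [3, 1]

Assembling the blocks gives a Jordan form
J =
  [-3,  1,  0,  0]
  [ 0, -3,  1,  0]
  [ 0,  0, -3,  0]
  [ 0,  0,  0, -3]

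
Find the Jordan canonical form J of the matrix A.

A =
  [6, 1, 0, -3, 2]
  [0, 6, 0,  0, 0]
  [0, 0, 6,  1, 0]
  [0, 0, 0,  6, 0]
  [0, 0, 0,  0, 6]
J_2(6) ⊕ J_2(6) ⊕ J_1(6)

The characteristic polynomial is
  det(x·I − A) = x^5 - 30*x^4 + 360*x^3 - 2160*x^2 + 6480*x - 7776 = (x - 6)^5

Eigenvalues and multiplicities (the geometric multiplicity of λ is n − rank(A − λI), which equals the number of Jordan blocks for λ):
  λ = 6: algebraic multiplicity = 5, geometric multiplicity = 3

Determining the block sizes for each eigenvalue:
  λ = 6: with am = 5 and gm = 3, the partition is not yet determined (e.g. several partitions of 5 into 3 parts exist). Let N = A − (6)·I. Computing rank(N^1) = 2, rank(N^2) = 0; the number of blocks of size ≥ j is rank(N^{j−1}) − rank(N^j), giving [3, 2]. So we have 2 block(s) of size 2, 1 block(s) of size 1 → block sizes [2, 2, 1]

Assembling the blocks gives a Jordan form
J =
  [6, 1, 0, 0, 0]
  [0, 6, 0, 0, 0]
  [0, 0, 6, 1, 0]
  [0, 0, 0, 6, 0]
  [0, 0, 0, 0, 6]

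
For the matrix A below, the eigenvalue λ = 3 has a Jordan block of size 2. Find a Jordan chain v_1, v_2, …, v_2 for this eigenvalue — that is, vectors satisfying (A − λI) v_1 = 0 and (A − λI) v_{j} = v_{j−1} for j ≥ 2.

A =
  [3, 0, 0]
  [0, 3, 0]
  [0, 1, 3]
A Jordan chain for λ = 3 of length 2:
v_1 = (0, 0, 1)ᵀ
v_2 = (0, 1, 0)ᵀ

Let N = A − (3)·I. We want v_2 with N^2 v_2 = 0 but N^1 v_2 ≠ 0; then v_{j-1} := N · v_j for j = 2, …, 2.

Pick v_2 = (0, 1, 0)ᵀ.
Then v_1 = N · v_2 = (0, 0, 1)ᵀ.

Sanity check: (A − (3)·I) v_1 = (0, 0, 0)ᵀ = 0. ✓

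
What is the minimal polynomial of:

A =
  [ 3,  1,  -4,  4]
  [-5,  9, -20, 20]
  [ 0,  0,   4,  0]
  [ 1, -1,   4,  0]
x^2 - 8*x + 16

The characteristic polynomial is χ_A(x) = (x - 4)^4, so the eigenvalues are known. The minimal polynomial is
  m_A(x) = Π_λ (x − λ)^{k_λ}
where k_λ is the size of the *largest* Jordan block for λ (equivalently, the smallest k with (A − λI)^k v = 0 for every generalised eigenvector v of λ).

  λ = 4: largest Jordan block has size 2, contributing (x − 4)^2

So m_A(x) = (x - 4)^2 = x^2 - 8*x + 16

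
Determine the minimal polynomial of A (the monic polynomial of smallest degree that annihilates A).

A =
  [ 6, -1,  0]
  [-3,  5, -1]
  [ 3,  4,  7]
x^3 - 18*x^2 + 108*x - 216

The characteristic polynomial is χ_A(x) = (x - 6)^3, so the eigenvalues are known. The minimal polynomial is
  m_A(x) = Π_λ (x − λ)^{k_λ}
where k_λ is the size of the *largest* Jordan block for λ (equivalently, the smallest k with (A − λI)^k v = 0 for every generalised eigenvector v of λ).

  λ = 6: largest Jordan block has size 3, contributing (x − 6)^3

So m_A(x) = (x - 6)^3 = x^3 - 18*x^2 + 108*x - 216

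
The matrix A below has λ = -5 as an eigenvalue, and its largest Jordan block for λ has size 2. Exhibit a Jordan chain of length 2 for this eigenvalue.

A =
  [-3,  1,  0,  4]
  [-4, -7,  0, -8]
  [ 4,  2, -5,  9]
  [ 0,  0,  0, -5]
A Jordan chain for λ = -5 of length 2:
v_1 = (2, -4, 4, 0)ᵀ
v_2 = (1, 0, 0, 0)ᵀ

Let N = A − (-5)·I. We want v_2 with N^2 v_2 = 0 but N^1 v_2 ≠ 0; then v_{j-1} := N · v_j for j = 2, …, 2.

Pick v_2 = (1, 0, 0, 0)ᵀ.
Then v_1 = N · v_2 = (2, -4, 4, 0)ᵀ.

Sanity check: (A − (-5)·I) v_1 = (0, 0, 0, 0)ᵀ = 0. ✓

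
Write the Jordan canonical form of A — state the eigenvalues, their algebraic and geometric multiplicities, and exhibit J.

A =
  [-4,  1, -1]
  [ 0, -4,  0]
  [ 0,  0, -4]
J_2(-4) ⊕ J_1(-4)

The characteristic polynomial is
  det(x·I − A) = x^3 + 12*x^2 + 48*x + 64 = (x + 4)^3

Eigenvalues and multiplicities (the geometric multiplicity of λ is n − rank(A − λI), which equals the number of Jordan blocks for λ):
  λ = -4: algebraic multiplicity = 3, geometric multiplicity = 2

Determining the block sizes for each eigenvalue:
  λ = -4: 2 blocks summing to 3 forces exactly one block of size 2 and the rest size 1 → block sizes [2, 1]

Assembling the blocks gives a Jordan form
J =
  [-4,  1,  0]
  [ 0, -4,  0]
  [ 0,  0, -4]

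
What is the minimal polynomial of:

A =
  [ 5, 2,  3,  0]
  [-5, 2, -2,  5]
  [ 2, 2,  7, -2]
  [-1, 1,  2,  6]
x^3 - 15*x^2 + 75*x - 125

The characteristic polynomial is χ_A(x) = (x - 5)^4, so the eigenvalues are known. The minimal polynomial is
  m_A(x) = Π_λ (x − λ)^{k_λ}
where k_λ is the size of the *largest* Jordan block for λ (equivalently, the smallest k with (A − λI)^k v = 0 for every generalised eigenvector v of λ).

  λ = 5: largest Jordan block has size 3, contributing (x − 5)^3

So m_A(x) = (x - 5)^3 = x^3 - 15*x^2 + 75*x - 125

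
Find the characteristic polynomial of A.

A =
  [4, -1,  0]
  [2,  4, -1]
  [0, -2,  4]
x^3 - 12*x^2 + 48*x - 64

Expanding det(x·I − A) (e.g. by cofactor expansion or by noting that A is similar to its Jordan form J, which has the same characteristic polynomial as A) gives
  χ_A(x) = x^3 - 12*x^2 + 48*x - 64
which factors as (x - 4)^3. The eigenvalues (with algebraic multiplicities) are λ = 4 with multiplicity 3.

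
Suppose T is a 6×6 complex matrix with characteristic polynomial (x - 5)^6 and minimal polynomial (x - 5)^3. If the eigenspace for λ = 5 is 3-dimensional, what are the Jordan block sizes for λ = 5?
Block sizes for λ = 5: [3, 2, 1]

Step 1 — from the characteristic polynomial, algebraic multiplicity of λ = 5 is 6. From dim ker(T − (5)·I) = 3, there are exactly 3 Jordan blocks for λ = 5.
Step 2 — from the minimal polynomial, the factor (x − 5)^3 tells us the largest block for λ = 5 has size 3.
Step 3 — with total size 6, 3 blocks, and largest block 3, the block sizes (in nonincreasing order) are [3, 2, 1].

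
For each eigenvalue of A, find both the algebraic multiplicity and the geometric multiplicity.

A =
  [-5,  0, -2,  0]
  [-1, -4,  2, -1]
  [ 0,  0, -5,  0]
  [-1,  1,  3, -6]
λ = -5: alg = 4, geom = 2

Step 1 — factor the characteristic polynomial to read off the algebraic multiplicities:
  χ_A(x) = (x + 5)^4

Step 2 — compute geometric multiplicities via the rank-nullity identity g(λ) = n − rank(A − λI):
  rank(A − (-5)·I) = 2, so dim ker(A − (-5)·I) = n − 2 = 2

Summary:
  λ = -5: algebraic multiplicity = 4, geometric multiplicity = 2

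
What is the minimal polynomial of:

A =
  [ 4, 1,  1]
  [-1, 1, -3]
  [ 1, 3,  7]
x^3 - 12*x^2 + 48*x - 64

The characteristic polynomial is χ_A(x) = (x - 4)^3, so the eigenvalues are known. The minimal polynomial is
  m_A(x) = Π_λ (x − λ)^{k_λ}
where k_λ is the size of the *largest* Jordan block for λ (equivalently, the smallest k with (A − λI)^k v = 0 for every generalised eigenvector v of λ).

  λ = 4: largest Jordan block has size 3, contributing (x − 4)^3

So m_A(x) = (x - 4)^3 = x^3 - 12*x^2 + 48*x - 64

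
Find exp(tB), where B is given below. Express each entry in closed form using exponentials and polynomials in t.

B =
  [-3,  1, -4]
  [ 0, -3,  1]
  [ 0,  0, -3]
e^{tB} =
  [exp(-3*t), t*exp(-3*t), t^2*exp(-3*t)/2 - 4*t*exp(-3*t)]
  [0, exp(-3*t), t*exp(-3*t)]
  [0, 0, exp(-3*t)]

Strategy: write B = P · J · P⁻¹ where J is a Jordan canonical form, so e^{tB} = P · e^{tJ} · P⁻¹, and e^{tJ} can be computed block-by-block.

B has Jordan form
J =
  [-3,  1,  0]
  [ 0, -3,  1]
  [ 0,  0, -3]
(up to reordering of blocks).

Per-block formulas:
  For a 3×3 Jordan block J_3(-3): exp(t · J_3(-3)) = e^(-3t)·(I + t·N + (t^2/2)·N^2), where N is the 3×3 nilpotent shift.

After assembling e^{tJ} and conjugating by P, we get:

e^{tB} =
  [exp(-3*t), t*exp(-3*t), t^2*exp(-3*t)/2 - 4*t*exp(-3*t)]
  [0, exp(-3*t), t*exp(-3*t)]
  [0, 0, exp(-3*t)]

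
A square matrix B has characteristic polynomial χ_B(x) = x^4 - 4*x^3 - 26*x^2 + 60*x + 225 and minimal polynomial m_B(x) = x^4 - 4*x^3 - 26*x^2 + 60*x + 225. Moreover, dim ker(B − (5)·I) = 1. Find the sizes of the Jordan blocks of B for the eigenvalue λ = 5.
Block sizes for λ = 5: [2]

Step 1 — from the characteristic polynomial, algebraic multiplicity of λ = 5 is 2. From dim ker(B − (5)·I) = 1, there are exactly 1 Jordan blocks for λ = 5.
Step 2 — from the minimal polynomial, the factor (x − 5)^2 tells us the largest block for λ = 5 has size 2.
Step 3 — with total size 2, 1 blocks, and largest block 2, the block sizes (in nonincreasing order) are [2].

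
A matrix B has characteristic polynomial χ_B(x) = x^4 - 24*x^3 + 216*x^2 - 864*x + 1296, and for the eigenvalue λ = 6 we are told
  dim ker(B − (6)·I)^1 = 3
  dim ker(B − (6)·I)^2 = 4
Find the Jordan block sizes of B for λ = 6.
Block sizes for λ = 6: [2, 1, 1]

From the dimensions of kernels of powers, the number of Jordan blocks of size at least j is d_j − d_{j−1} where d_j = dim ker(N^j) (with d_0 = 0). Computing the differences gives [3, 1].
The number of blocks of size exactly k is (#blocks of size ≥ k) − (#blocks of size ≥ k + 1), so the partition is: 2 block(s) of size 1, 1 block(s) of size 2.
In nonincreasing order the block sizes are [2, 1, 1].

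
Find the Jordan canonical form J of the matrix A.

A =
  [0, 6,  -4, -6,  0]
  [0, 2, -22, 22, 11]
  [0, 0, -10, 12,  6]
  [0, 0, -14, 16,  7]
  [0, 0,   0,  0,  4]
J_1(0) ⊕ J_1(2) ⊕ J_1(2) ⊕ J_2(4)

The characteristic polynomial is
  det(x·I − A) = x^5 - 12*x^4 + 52*x^3 - 96*x^2 + 64*x = x*(x - 4)^2*(x - 2)^2

Eigenvalues and multiplicities (the geometric multiplicity of λ is n − rank(A − λI), which equals the number of Jordan blocks for λ):
  λ = 0: algebraic multiplicity = 1, geometric multiplicity = 1
  λ = 2: algebraic multiplicity = 2, geometric multiplicity = 2
  λ = 4: algebraic multiplicity = 2, geometric multiplicity = 1

Determining the block sizes for each eigenvalue:
  λ = 0: one block (gm = 1), so the single block has size am = 1 → block sizes [1]
  λ = 2: gm = am = 2, so every block has size 1 → block sizes [1, 1]
  λ = 4: one block (gm = 1), so the single block has size am = 2 → block sizes [2]

Assembling the blocks gives a Jordan form
J =
  [0, 0, 0, 0, 0]
  [0, 2, 0, 0, 0]
  [0, 0, 2, 0, 0]
  [0, 0, 0, 4, 1]
  [0, 0, 0, 0, 4]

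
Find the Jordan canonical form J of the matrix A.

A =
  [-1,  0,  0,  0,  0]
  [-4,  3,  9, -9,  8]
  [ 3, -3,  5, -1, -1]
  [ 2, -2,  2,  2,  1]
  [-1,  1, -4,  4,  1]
J_1(-1) ⊕ J_1(-1) ⊕ J_3(4)

The characteristic polynomial is
  det(x·I − A) = x^5 - 10*x^4 + 25*x^3 + 20*x^2 - 80*x - 64 = (x - 4)^3*(x + 1)^2

Eigenvalues and multiplicities (the geometric multiplicity of λ is n − rank(A − λI), which equals the number of Jordan blocks for λ):
  λ = -1: algebraic multiplicity = 2, geometric multiplicity = 2
  λ = 4: algebraic multiplicity = 3, geometric multiplicity = 1

Determining the block sizes for each eigenvalue:
  λ = -1: gm = am = 2, so every block has size 1 → block sizes [1, 1]
  λ = 4: one block (gm = 1), so the single block has size am = 3 → block sizes [3]

Assembling the blocks gives a Jordan form
J =
  [-1,  0, 0, 0, 0]
  [ 0, -1, 0, 0, 0]
  [ 0,  0, 4, 1, 0]
  [ 0,  0, 0, 4, 1]
  [ 0,  0, 0, 0, 4]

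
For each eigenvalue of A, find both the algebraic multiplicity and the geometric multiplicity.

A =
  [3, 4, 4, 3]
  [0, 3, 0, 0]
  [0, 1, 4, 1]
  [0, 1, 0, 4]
λ = 3: alg = 2, geom = 1; λ = 4: alg = 2, geom = 1

Step 1 — factor the characteristic polynomial to read off the algebraic multiplicities:
  χ_A(x) = (x - 4)^2*(x - 3)^2

Step 2 — compute geometric multiplicities via the rank-nullity identity g(λ) = n − rank(A − λI):
  rank(A − (3)·I) = 3, so dim ker(A − (3)·I) = n − 3 = 1
  rank(A − (4)·I) = 3, so dim ker(A − (4)·I) = n − 3 = 1

Summary:
  λ = 3: algebraic multiplicity = 2, geometric multiplicity = 1
  λ = 4: algebraic multiplicity = 2, geometric multiplicity = 1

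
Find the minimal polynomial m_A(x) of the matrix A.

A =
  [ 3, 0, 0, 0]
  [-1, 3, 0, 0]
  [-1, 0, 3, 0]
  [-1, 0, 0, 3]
x^2 - 6*x + 9

The characteristic polynomial is χ_A(x) = (x - 3)^4, so the eigenvalues are known. The minimal polynomial is
  m_A(x) = Π_λ (x − λ)^{k_λ}
where k_λ is the size of the *largest* Jordan block for λ (equivalently, the smallest k with (A − λI)^k v = 0 for every generalised eigenvector v of λ).

  λ = 3: largest Jordan block has size 2, contributing (x − 3)^2

So m_A(x) = (x - 3)^2 = x^2 - 6*x + 9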